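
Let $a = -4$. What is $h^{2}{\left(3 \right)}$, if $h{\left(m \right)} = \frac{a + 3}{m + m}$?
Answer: $\frac{1}{36} \approx 0.027778$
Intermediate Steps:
$h{\left(m \right)} = - \frac{1}{2 m}$ ($h{\left(m \right)} = \frac{-4 + 3}{m + m} = - \frac{1}{2 m}$)
$h^{2}{\left(3 \right)} = \left(- \frac{1}{2 \cdot 3}\right)^{2} = \left(\left(- \frac{1}{2}\right) \frac{1}{3}\right)^{2} = \left(- \frac{1}{6}\right)^{2} = \frac{1}{36}$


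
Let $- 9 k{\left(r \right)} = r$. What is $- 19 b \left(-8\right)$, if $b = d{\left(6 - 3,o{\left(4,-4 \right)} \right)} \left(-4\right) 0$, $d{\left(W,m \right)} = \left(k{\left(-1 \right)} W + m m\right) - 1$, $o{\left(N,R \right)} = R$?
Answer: $0$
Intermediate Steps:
$k{\left(r \right)} = - \frac{r}{9}$
$d{\left(W,m \right)} = -1 + m^{2} + \frac{W}{9}$ ($d{\left(W,m \right)} = \left(\left(- \frac{1}{9}\right) \left(-1\right) W + m m\right) - 1 = \left(\frac{W}{9} + m^{2}\right) - 1 = \left(m^{2} + \frac{W}{9}\right) - 1 = -1 + m^{2} + \frac{W}{9}$)
$b = 0$ ($b = \left(-1 + \left(-4\right)^{2} + \frac{6 - 3}{9}\right) \left(-4\right) 0 = \left(-1 + 16 + \frac{6 - 3}{9}\right) \left(-4\right) 0 = \left(-1 + 16 + \frac{1}{9} \cdot 3\right) \left(-4\right) 0 = \left(-1 + 16 + \frac{1}{3}\right) \left(-4\right) 0 = \frac{46}{3} \left(-4\right) 0 = \left(- \frac{184}{3}\right) 0 = 0$)
$- 19 b \left(-8\right) = \left(-19\right) 0 \left(-8\right) = 0 \left(-8\right) = 0$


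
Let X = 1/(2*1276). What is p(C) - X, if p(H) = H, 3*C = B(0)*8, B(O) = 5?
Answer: 102077/7656 ≈ 13.333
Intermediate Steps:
C = 40/3 (C = (5*8)/3 = (⅓)*40 = 40/3 ≈ 13.333)
X = 1/2552 ≈ 0.00039185
p(C) - X = 40/3 - 1*1/2552 = 40/3 - 1/2552 = 102077/7656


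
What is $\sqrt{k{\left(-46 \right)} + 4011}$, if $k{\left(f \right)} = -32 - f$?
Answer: $5 \sqrt{161} \approx 63.443$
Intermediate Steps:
$\sqrt{k{\left(-46 \right)} + 4011} = \sqrt{\left(-32 - -46\right) + 4011} = \sqrt{\left(-32 + 46\right) + 4011} = \sqrt{14 + 4011} = \sqrt{4025} = 5 \sqrt{161}$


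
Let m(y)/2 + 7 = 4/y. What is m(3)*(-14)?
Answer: 476/3 ≈ 158.67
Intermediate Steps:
m(y) = -14 + 8/y (m(y) = -14 + 2*(4/y) = -14 + 8/y)
m(3)*(-14) = (-14 + 8/3)*(-14) = -34/3*(-14) = 476/3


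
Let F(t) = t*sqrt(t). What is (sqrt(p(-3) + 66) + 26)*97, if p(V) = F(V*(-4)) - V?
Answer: 2522 + 97*sqrt(69 + 24*sqrt(3)) ≈ 3542.0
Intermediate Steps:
F(t) = t**(3/2)
p(V) = -V + 8*(-V)**(3/2) (p(V) = (V*(-4))**(3/2) - V = (-4*V)**(3/2) - V = 8*(-V)**(3/2) - V = -V + 8*(-V)**(3/2))
(sqrt(p(-3) + 66) + 26)*97 = (sqrt((-1*(-3) + 8*(-1*(-3))**(3/2)) + 66) + 26)*97 = (sqrt((3 + 8*3**(3/2)) + 66) + 26)*97 = (sqrt((3 + 8*(3*sqrt(3))) + 66) + 26)*97 = (sqrt((3 + 24*sqrt(3)) + 66) + 26)*97 = (sqrt(69 + 24*sqrt(3)) + 26)*97 = (26 + sqrt(69 + 24*sqrt(3)))*97 = 2522 + 97*sqrt(69 + 24*sqrt(3))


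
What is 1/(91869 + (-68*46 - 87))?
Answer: 1/88654 ≈ 1.1280e-5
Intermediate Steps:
1/(91869 + (-68*46 - 87)) = 1/(91869 + (-3128 - 87)) = 1/(91869 - 3215) = 1/88654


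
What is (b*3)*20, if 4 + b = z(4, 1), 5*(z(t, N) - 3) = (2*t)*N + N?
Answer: 48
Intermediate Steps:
z(t, N) = 3 + N/5 + 2*N*t/5 (z(t, N) = 3 + ((2*t)*N + N)/5 = 3 + (2*N*t + N)/5 = 3 + (N + 2*N*t)/5 = 3 + (N/5 + 2*N*t/5) = 3 + N/5 + 2*N*t/5)
b = ⅘ (b = -4 + (3 + (⅕)*1 + (⅖)*1*4) = -4 + (3 + ⅕ + 8/5) = -4 + 24/5 = ⅘ ≈ 0.80000)
(b*3)*20 = ((⅘)*3)*20 = (12/5)*20 = 48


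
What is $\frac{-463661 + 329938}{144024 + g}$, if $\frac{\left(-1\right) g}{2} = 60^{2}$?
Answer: $- \frac{133723}{136824} \approx -0.97734$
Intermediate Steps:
$g = -7200$ ($g = - 2 \cdot 60^{2} = \left(-2\right) 3600 = -7200$)
$\frac{-463661 + 329938}{144024 + g} = \frac{-463661 + 329938}{144024 - 7200} = - \frac{133723}{136824}$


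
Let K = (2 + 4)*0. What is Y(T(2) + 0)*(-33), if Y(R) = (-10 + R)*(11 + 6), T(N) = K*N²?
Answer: 5610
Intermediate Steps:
K = 0 (K = 6*0 = 0)
T(N) = 0 (T(N) = 0*N² = 0)
Y(R) = -170 + 17*R (Y(R) = (-10 + R)*17 = -170 + 17*R)
Y(T(2) + 0)*(-33) = (-170 + 17*(0 + 0))*(-33) = (-170 + 17*0)*(-33) = (-170 + 0)*(-33) = -170*(-33) = 5610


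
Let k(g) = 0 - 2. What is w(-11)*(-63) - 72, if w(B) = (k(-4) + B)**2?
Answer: -10719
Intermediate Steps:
k(g) = -2
w(B) = (-2 + B)**2
w(-11)*(-63) - 72 = (-2 - 11)**2*(-63) - 72 = (-13)**2*(-63) - 72 = 169*(-63) - 72 = -10647 - 72 = -10719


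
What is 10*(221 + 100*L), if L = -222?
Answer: -219790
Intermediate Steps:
10*(221 + 100*L) = 10*(221 + 100*(-222)) = 10*(221 - 22200) = 10*(-21979) = -219790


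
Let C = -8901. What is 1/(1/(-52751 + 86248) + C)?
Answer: -33497/298156796 ≈ -0.00011235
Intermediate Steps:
1/(1/(-52751 + 86248) + C) = 1/(1/(-52751 + 86248) - 8901) = 1/(1/33497 - 8901) = 1/(-298156796/33497) = -33497/298156796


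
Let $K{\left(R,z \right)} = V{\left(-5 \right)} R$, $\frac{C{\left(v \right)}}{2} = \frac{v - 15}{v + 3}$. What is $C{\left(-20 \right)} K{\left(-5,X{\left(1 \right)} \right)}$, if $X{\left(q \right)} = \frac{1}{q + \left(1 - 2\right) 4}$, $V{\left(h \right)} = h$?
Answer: $\frac{1750}{17} \approx 102.94$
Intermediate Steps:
$C{\left(v \right)} = \frac{2 \left(-15 + v\right)}{3 + v}$ ($C{\left(v \right)} = 2 \frac{v - 15}{v + 3} = 2 \frac{-15 + v}{3 + v} = \frac{2 \left(-15 + v\right)}{3 + v}$)
$X{\left(q \right)} = \frac{1}{-4 + q}$ ($X{\left(q \right)} = \frac{1}{q - 4} = \frac{1}{-4 + q}$)
$K{\left(R,z \right)} = - 5 R$
$C{\left(-20 \right)} K{\left(-5,X{\left(1 \right)} \right)} = \frac{2 \left(-15 - 20\right)}{3 - 20} \left(\left(-5\right) \left(-5\right)\right) = 2 \frac{1}{-17} \left(-35\right) 25 = 2 \left(- \frac{1}{17}\right) \left(-35\right) 25 = \frac{70}{17} \cdot 25 = \frac{1750}{17}$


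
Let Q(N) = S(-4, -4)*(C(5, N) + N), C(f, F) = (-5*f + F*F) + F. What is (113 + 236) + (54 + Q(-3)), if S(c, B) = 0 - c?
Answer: 315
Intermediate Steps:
C(f, F) = F + F² - 5*f (C(f, F) = (-5*f + F²) + F = (F² - 5*f) + F = F + F² - 5*f)
S(c, B) = -c
Q(N) = -100 + 4*N² + 8*N (Q(N) = (-1*(-4))*((N + N² - 5*5) + N) = 4*((N + N² - 25) + N) = 4*((-25 + N + N²) + N) = 4*(-25 + N² + 2*N) = -100 + 4*N² + 8*N)
(113 + 236) + (54 + Q(-3)) = (113 + 236) + (54 + (-100 + 4*(-3)² + 8*(-3))) = 349 + (54 + (-100 + 4*9 - 24)) = 349 + (54 + (-100 + 36 - 24)) = 349 + (54 - 88) = 349 - 34 = 315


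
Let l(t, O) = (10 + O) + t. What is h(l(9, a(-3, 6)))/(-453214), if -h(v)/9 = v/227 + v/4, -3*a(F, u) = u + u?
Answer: 31185/411518312 ≈ 7.5780e-5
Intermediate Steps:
a(F, u) = -2*u/3 (a(F, u) = -(u + u)/3 = -2*u/3)
l(t, O) = 10 + O + t
h(v) = -2079*v/908 (h(v) = -9*(v/227 + v/4) = -2079*v/908)
h(l(9, a(-3, 6)))/(-453214) = -2079*(10 - 2/3*6 + 9)/908/(-453214) = -2079*(10 - 4 + 9)/908*(-1/453214) = -2079/908*15*(-1/453214) = -31185/908*(-1/453214) = 31185/411518312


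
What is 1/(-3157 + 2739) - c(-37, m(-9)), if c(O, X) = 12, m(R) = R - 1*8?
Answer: -5017/418 ≈ -12.002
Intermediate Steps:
m(R) = -8 + R (m(R) = R - 8 = -8 + R)
1/(-3157 + 2739) - c(-37, m(-9)) = 1/(-3157 + 2739) - 1*12 = 1/(-418) - 12 = -1/418 - 12 = -5017/418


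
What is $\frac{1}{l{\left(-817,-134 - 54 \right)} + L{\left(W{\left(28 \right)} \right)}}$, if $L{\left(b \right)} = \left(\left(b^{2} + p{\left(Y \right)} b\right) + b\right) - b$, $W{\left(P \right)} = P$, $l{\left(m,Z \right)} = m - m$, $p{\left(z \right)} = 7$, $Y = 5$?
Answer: $\frac{1}{980} \approx 0.0010204$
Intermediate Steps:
$l{\left(m,Z \right)} = 0$
$L{\left(b \right)} = b^{2} + 7 b$ ($L{\left(b \right)} = \left(\left(b^{2} + 7 b\right) + b\right) - b = \left(b^{2} + 8 b\right) - b = b^{2} + 7 b$)
$\frac{1}{l{\left(-817,-134 - 54 \right)} + L{\left(W{\left(28 \right)} \right)}} = \frac{1}{0 + 28 \left(7 + 28\right)} = \frac{1}{0 + 28 \cdot 35} = \frac{1}{0 + 980} = \frac{1}{980}$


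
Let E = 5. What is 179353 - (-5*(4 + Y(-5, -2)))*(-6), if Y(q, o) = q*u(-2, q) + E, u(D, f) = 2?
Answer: 179383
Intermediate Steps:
Y(q, o) = 5 + 2*q (Y(q, o) = q*2 + 5 = 2*q + 5 = 5 + 2*q)
179353 - (-5*(4 + Y(-5, -2)))*(-6) = 179353 - (-5*(4 + (5 + 2*(-5))))*(-6) = 179353 - (-5*(4 + (5 - 10)))*(-6) = 179353 - (-5*(4 - 5))*(-6) = 179353 - (-5*(-1))*(-6) = 179353 - 5*(-6) = 179353 - 1*(-30) = 179353 + 30 = 179383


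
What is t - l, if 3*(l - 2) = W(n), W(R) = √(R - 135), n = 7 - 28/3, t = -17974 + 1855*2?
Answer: -14266 - 2*I*√309/9 ≈ -14266.0 - 3.9063*I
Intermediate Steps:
t = -14264 (t = -17974 + 3710 = -14264)
n = -7/3 (n = 7 - 28/3 = -7/3 ≈ -2.3333)
W(R) = √(-135 + R)
l = 2 + 2*I*√309/9 (l = 2 + √(-135 - 7/3)/3 = 2 + √(-412/3)/3 = 2 + (2*I*√309/3)/3 = 2 + 2*I*√309/9 ≈ 2.0 + 3.9063*I)
t - l = -14264 - (2 + 2*I*√309/9) = -14264 + (-2 - 2*I*√309/9) = -14266 - 2*I*√309/9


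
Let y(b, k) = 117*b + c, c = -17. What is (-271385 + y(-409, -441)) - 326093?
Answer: -645348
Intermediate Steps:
y(b, k) = -17 + 117*b (y(b, k) = 117*b - 17 = -17 + 117*b)
(-271385 + y(-409, -441)) - 326093 = (-271385 + (-17 + 117*(-409))) - 326093 = (-271385 + (-17 - 47853)) - 326093 = (-271385 - 47870) - 326093 = -319255 - 326093 = -645348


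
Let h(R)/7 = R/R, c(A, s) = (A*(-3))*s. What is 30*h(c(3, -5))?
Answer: 210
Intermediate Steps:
c(A, s) = -3*A*s (c(A, s) = (-3*A)*s = -3*A*s)
h(R) = 7 (h(R) = 7*(R/R) = 7*1 = 7)
30*h(c(3, -5)) = 30*7 = 210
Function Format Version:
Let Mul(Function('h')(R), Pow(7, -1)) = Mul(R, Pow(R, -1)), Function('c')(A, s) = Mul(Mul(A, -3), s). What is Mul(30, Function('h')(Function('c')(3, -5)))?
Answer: 210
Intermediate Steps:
Function('c')(A, s) = Mul(-3, A, s) (Function('c')(A, s) = Mul(Mul(-3, A), s) = Mul(-3, A, s))
Function('h')(R) = 7 (Function('h')(R) = Mul(7, Mul(R, Pow(R, -1))) = Mul(7, 1) = 7)
Mul(30, Function('h')(Function('c')(3, -5))) = Mul(30, 7) = 210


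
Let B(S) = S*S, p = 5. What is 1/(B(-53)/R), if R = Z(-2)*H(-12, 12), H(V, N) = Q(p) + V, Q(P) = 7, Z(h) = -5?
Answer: 25/2809 ≈ 0.0089000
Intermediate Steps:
H(V, N) = 7 + V
B(S) = S**2
R = 25 (R = -5*(7 - 12) = -5*(-5) = 25)
1/(B(-53)/R) = 1/((-53)**2/25) = 1/(2809*(1/25)) = 1/(2809/25) = 25/2809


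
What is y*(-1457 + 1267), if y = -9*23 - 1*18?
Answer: 42750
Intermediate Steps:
y = -225 (y = -207 - 18 = -225)
y*(-1457 + 1267) = -225*(-1457 + 1267) = -225*(-190) = 42750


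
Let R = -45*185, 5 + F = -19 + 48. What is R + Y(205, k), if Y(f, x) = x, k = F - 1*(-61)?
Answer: -8240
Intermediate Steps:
F = 24 (F = -5 + (-19 + 48) = -5 + 29 = 24)
k = 85 (k = 24 - 1*(-61) = 24 + 61 = 85)
R = -8325
R + Y(205, k) = -8325 + 85 = -8240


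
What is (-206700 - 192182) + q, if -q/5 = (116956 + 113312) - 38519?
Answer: -1357627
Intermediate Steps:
q = -958745 (q = -5*((116956 + 113312) - 38519) = -5*(230268 - 38519) = -5*191749 = -958745)
(-206700 - 192182) + q = (-206700 - 192182) - 958745 = -398882 - 958745 = -1357627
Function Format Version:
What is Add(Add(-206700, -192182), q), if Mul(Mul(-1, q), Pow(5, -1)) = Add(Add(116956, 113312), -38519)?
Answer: -1357627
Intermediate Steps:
q = -958745 (q = Mul(-5, Add(Add(116956, 113312), -38519)) = Mul(-5, Add(230268, -38519)) = Mul(-5, 191749) = -958745)
Add(Add(-206700, -192182), q) = Add(Add(-206700, -192182), -958745) = Add(-398882, -958745) = -1357627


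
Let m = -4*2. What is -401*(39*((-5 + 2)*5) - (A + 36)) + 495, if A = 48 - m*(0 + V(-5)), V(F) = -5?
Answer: 252724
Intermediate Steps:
m = -8
A = 8 (A = 48 - (-8)*(0 - 5) = 48 - (-8)*(-5) = 48 - 1*40 = 48 - 40 = 8)
-401*(39*((-5 + 2)*5) - (A + 36)) + 495 = -401*(39*((-5 + 2)*5) - (8 + 36)) + 495 = -401*(39*(-3*5) - 1*44) + 495 = -401*(39*(-15) - 44) + 495 = -401*(-585 - 44) + 495 = -401*(-629) + 495 = 252229 + 495 = 252724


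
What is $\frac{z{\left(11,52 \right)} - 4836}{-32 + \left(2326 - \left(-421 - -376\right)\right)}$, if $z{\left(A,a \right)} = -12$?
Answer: $- \frac{4848}{2339} \approx -2.0727$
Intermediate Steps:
$\frac{z{\left(11,52 \right)} - 4836}{-32 + \left(2326 - \left(-421 - -376\right)\right)} = \frac{-12 - 4836}{-32 + \left(2326 - \left(-421 - -376\right)\right)} = - \frac{4848}{-32 + \left(2326 - \left(-421 + 376\right)\right)} = - \frac{4848}{-32 + \left(2326 - -45\right)} = - \frac{4848}{-32 + \left(2326 + 45\right)} = - \frac{4848}{-32 + 2371} = - \frac{4848}{2339}$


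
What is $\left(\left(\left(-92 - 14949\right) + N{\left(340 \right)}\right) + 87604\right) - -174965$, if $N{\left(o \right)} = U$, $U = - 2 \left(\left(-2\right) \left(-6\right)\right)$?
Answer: $247504$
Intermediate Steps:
$U = -24$ ($U = \left(-2\right) 12 = -24$)
$N{\left(o \right)} = -24$
$\left(\left(\left(-92 - 14949\right) + N{\left(340 \right)}\right) + 87604\right) - -174965 = \left(\left(\left(-92 - 14949\right) - 24\right) + 87604\right) - -174965 = \left(\left(\left(-92 - 14949\right) - 24\right) + 87604\right) + 174965 = \left(\left(-15041 - 24\right) + 87604\right) + 174965 = \left(-15065 + 87604\right) + 174965 = 72539 + 174965 = 247504$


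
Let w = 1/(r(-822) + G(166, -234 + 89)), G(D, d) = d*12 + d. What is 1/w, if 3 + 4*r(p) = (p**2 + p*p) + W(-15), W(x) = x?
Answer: 671905/2 ≈ 3.3595e+5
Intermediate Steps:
G(D, d) = 13*d (G(D, d) = 12*d + d = 13*d)
r(p) = -9/2 + p**2/2 (r(p) = -3/4 + ((p**2 + p*p) - 15)/4 = -3/4 + ((p**2 + p**2) - 15)/4 = -3/4 + (2*p**2 - 15)/4 = -3/4 + (-15 + 2*p**2)/4 = -3/4 + (-15/4 + p**2/2) = -9/2 + p**2/2)
w = 2/671905 (w = 1/((-9/2 + (1/2)*(-822)**2) + 13*(-234 + 89)) = 1/((-9/2 + (1/2)*675684) + 13*(-145)) = 1/((-9/2 + 337842) - 1885) = 1/(675675/2 - 1885) = 1/(671905/2) = 2/671905 ≈ 2.9766e-6)
1/w = 1/(2/671905) = 671905/2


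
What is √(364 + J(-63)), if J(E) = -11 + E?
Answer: √290 ≈ 17.029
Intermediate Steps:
√(364 + J(-63)) = √(364 + (-11 - 63)) = √(364 - 74) = √290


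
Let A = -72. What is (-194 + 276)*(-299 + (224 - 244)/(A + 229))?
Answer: -3850966/157 ≈ -24528.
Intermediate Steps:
(-194 + 276)*(-299 + (224 - 244)/(A + 229)) = (-194 + 276)*(-299 + (224 - 244)/(-72 + 229)) = 82*(-299 - 20/157) = 82*(-46963/157) = -3850966/157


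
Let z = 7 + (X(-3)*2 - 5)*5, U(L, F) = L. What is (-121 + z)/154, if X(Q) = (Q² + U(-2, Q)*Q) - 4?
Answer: -29/154 ≈ -0.18831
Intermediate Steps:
X(Q) = -4 + Q² - 2*Q (X(Q) = (Q² - 2*Q) - 4 = -4 + Q² - 2*Q)
z = 92 (z = 7 + ((-4 + (-3)² - 2*(-3))*2 - 5)*5 = 7 + ((-4 + 9 + 6)*2 - 5)*5 = 7 + (11*2 - 5)*5 = 7 + (22 - 5)*5 = 7 + 17*5 = 7 + 85 = 92)
(-121 + z)/154 = (-121 + 92)/154 = (1/154)*(-29) = -29/154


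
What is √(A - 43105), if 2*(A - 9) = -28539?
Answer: I*√229462/2 ≈ 239.51*I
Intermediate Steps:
A = -28521/2 (A = 9 + (½)*(-28539) = 9 - 28539/2 = -28521/2 ≈ -14261.)
√(A - 43105) = √(-28521/2 - 43105) = √(-114731/2) = I*√229462/2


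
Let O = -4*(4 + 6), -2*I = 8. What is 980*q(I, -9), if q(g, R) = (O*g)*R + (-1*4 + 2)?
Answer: -1413160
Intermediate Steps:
I = -4 (I = -1/2*8 = -4)
O = -40 (O = -4*10 = -40)
q(g, R) = -2 - 40*R*g (q(g, R) = (-40*g)*R + (-1*4 + 2) = -40*R*g + (-4 + 2) = -40*R*g - 2 = -2 - 40*R*g)
980*q(I, -9) = 980*(-2 - 40*(-9)*(-4)) = 980*(-2 - 1440) = 980*(-1442) = -1413160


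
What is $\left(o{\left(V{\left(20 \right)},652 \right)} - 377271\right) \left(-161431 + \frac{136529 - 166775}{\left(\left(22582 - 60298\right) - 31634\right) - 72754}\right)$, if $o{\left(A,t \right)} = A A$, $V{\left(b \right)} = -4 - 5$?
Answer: $\frac{721060310867985}{11842} \approx 6.089 \cdot 10^{10}$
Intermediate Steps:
$V{\left(b \right)} = -9$ ($V{\left(b \right)} = -4 - 5 = -9$)
$o{\left(A,t \right)} = A^{2}$
$\left(o{\left(V{\left(20 \right)},652 \right)} - 377271\right) \left(-161431 + \frac{136529 - 166775}{\left(\left(22582 - 60298\right) - 31634\right) - 72754}\right) = \left(\left(-9\right)^{2} - 377271\right) \left(-161431 + \frac{136529 - 166775}{\left(\left(22582 - 60298\right) - 31634\right) - 72754}\right) = \left(81 - 377271\right) \left(-161431 - \frac{30246}{\left(-37716 - 31634\right) - 72754}\right) = - 377190 \left(-161431 - \frac{30246}{-69350 - 72754}\right) = - 377190 \left(-161431 - \frac{30246}{-142104}\right) = - 377190 \left(-161431 - - \frac{5041}{23684}\right) = - 377190 \left(-161431 + \frac{5041}{23684}\right) = \left(-377190\right) \left(- \frac{3823326763}{23684}\right) = \frac{721060310867985}{11842}$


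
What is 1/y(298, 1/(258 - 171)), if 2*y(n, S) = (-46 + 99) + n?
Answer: 2/351 ≈ 0.0056980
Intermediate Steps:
y(n, S) = 53/2 + n/2 (y(n, S) = ((-46 + 99) + n)/2 = (53 + n)/2 = 53/2 + n/2)
1/y(298, 1/(258 - 171)) = 1/(53/2 + (½)*298) = 1/(53/2 + 149) = 1/(351/2) = 2/351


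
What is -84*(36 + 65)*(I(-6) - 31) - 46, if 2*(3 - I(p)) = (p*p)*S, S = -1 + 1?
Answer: 237506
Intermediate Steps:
S = 0
I(p) = 3 (I(p) = 3 - p*p*0/2 = 3 - p²*0/2 = 3 - ½*0 = 3 + 0 = 3)
-84*(36 + 65)*(I(-6) - 31) - 46 = -84*(36 + 65)*(3 - 31) - 46 = -8484*(-28) - 46 = -84*(-2828) - 46 = 237552 - 46 = 237506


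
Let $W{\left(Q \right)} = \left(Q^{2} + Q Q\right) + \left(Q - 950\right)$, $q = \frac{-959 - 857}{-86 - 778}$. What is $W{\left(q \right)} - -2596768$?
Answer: $\frac{15138874363}{5832} \approx 2.5958 \cdot 10^{6}$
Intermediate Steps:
$q = \frac{227}{108}$ ($q = - \frac{1816}{-864} = \left(-1816\right) \left(- \frac{1}{864}\right) = \frac{227}{108} \approx 2.1019$)
$W{\left(Q \right)} = -950 + Q + 2 Q^{2}$ ($W{\left(Q \right)} = \left(Q^{2} + Q^{2}\right) + \left(Q - 950\right) = 2 Q^{2} + \left(-950 + Q\right) = -950 + Q + 2 Q^{2}$)
$W{\left(q \right)} - -2596768 = \left(-950 + \frac{227}{108} + 2 \left(\frac{227}{108}\right)^{2}\right) - -2596768 = \left(-950 + \frac{227}{108} + 2 \cdot \frac{51529}{11664}\right) + 2596768 = \left(-950 + \frac{227}{108} + \frac{51529}{5832}\right) + 2596768 = - \frac{5476613}{5832} + 2596768 = \frac{15138874363}{5832}$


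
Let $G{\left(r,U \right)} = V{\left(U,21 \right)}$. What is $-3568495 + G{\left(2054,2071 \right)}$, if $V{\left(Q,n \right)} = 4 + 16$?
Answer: $-3568475$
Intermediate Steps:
$V{\left(Q,n \right)} = 20$
$G{\left(r,U \right)} = 20$
$-3568495 + G{\left(2054,2071 \right)} = -3568495 + 20 = -3568475$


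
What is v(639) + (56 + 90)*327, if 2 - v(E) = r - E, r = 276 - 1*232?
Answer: 48339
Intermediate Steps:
r = 44 (r = 276 - 232 = 44)
v(E) = -42 + E (v(E) = 2 - (44 - E) = 2 + (-44 + E) = -42 + E)
v(639) + (56 + 90)*327 = (-42 + 639) + (56 + 90)*327 = 597 + 146*327 = 597 + 47742 = 48339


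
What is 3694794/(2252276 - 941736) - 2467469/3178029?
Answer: 4254222828883/2082467062830 ≈ 2.0429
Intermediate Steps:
3694794/(2252276 - 941736) - 2467469/3178029 = 3694794/1310540 - 2467469*1/3178029 = 3694794*(1/1310540) - 2467469/3178029 = 1847397/655270 - 2467469/3178029 = 4254222828883/2082467062830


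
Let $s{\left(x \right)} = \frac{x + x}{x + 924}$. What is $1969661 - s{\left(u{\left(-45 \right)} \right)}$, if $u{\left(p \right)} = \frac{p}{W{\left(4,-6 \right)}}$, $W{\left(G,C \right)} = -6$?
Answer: $\frac{1223159471}{621} \approx 1.9697 \cdot 10^{6}$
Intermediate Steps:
$u{\left(p \right)} = - \frac{p}{6}$ ($u{\left(p \right)} = \frac{p}{-6} = p \left(- \frac{1}{6}\right) = - \frac{p}{6}$)
$s{\left(x \right)} = \frac{2 x}{924 + x}$
$1969661 - s{\left(u{\left(-45 \right)} \right)} = 1969661 - \frac{2 \left(\left(- \frac{1}{6}\right) \left(-45\right)\right)}{924 - - \frac{15}{2}} = 1969661 - 2 \cdot \frac{15}{2} \frac{1}{924 + \frac{15}{2}} = 1969661 - 2 \cdot \frac{15}{2} \frac{1}{\frac{1863}{2}} = 1969661 - 2 \cdot \frac{15}{2} \cdot \frac{2}{1863} = 1969661 - \frac{10}{621} = \frac{1223159471}{621}$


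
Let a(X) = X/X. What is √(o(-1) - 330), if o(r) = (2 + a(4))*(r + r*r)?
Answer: I*√330 ≈ 18.166*I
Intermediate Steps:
a(X) = 1
o(r) = 3*r + 3*r² (o(r) = (2 + 1)*(r + r*r) = 3*(r + r²) = 3*r + 3*r²)
√(o(-1) - 330) = √(3*(-1)*(1 - 1) - 330) = √(3*(-1)*0 - 330) = √(0 - 330) = √(-330) = I*√330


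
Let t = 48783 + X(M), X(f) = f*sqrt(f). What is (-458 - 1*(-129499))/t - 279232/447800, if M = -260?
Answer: 268685670755969/134192063056775 + 67101320*I*sqrt(65)/2397357089 ≈ 2.0022 + 0.22566*I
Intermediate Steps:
X(f) = f**(3/2)
t = 48783 - 520*I*sqrt(65) (t = 48783 + (-260)**(3/2) = 48783 - 520*I*sqrt(65) ≈ 48783.0 - 4192.4*I)
(-458 - 1*(-129499))/t - 279232/447800 = (-458 - 1*(-129499))/(48783 - 520*I*sqrt(65)) - 279232/447800 = (-458 + 129499)/(48783 - 520*I*sqrt(65)) - 279232*1/447800 = 129041/(48783 - 520*I*sqrt(65)) - 34904/55975 = -34904/55975 + 129041/(48783 - 520*I*sqrt(65))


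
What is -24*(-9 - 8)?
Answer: 408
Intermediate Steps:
-24*(-9 - 8) = -24*(-17) = 408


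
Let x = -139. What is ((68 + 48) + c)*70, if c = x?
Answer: -1610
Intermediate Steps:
c = -139
((68 + 48) + c)*70 = ((68 + 48) - 139)*70 = (116 - 139)*70 = -23*70 = -1610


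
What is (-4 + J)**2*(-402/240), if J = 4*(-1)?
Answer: -536/5 ≈ -107.20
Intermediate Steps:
J = -4
(-4 + J)**2*(-402/240) = (-4 - 4)**2*(-402/240) = (-8)**2*(-402*1/240) = 64*(-67/40) = -536/5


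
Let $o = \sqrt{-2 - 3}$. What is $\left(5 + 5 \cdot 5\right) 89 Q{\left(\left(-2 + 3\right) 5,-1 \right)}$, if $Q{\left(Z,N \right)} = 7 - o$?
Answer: $18690 - 2670 i \sqrt{5} \approx 18690.0 - 5970.3 i$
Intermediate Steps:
$o = i \sqrt{5}$ ($o = \sqrt{-5} = i \sqrt{5} \approx 2.2361 i$)
$Q{\left(Z,N \right)} = 7 - i \sqrt{5}$
$\left(5 + 5 \cdot 5\right) 89 Q{\left(\left(-2 + 3\right) 5,-1 \right)} = \left(5 + 5 \cdot 5\right) 89 \left(7 - i \sqrt{5}\right) = \left(5 + 25\right) 89 \left(7 - i \sqrt{5}\right) = 30 \cdot 89 \left(7 - i \sqrt{5}\right) = 2670 \left(7 - i \sqrt{5}\right) = 18690 - 2670 i \sqrt{5}$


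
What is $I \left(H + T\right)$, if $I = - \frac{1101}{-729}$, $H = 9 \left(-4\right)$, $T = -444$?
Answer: $- \frac{58720}{81} \approx -724.94$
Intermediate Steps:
$H = -36$
$I = \frac{367}{243}$ ($I = \left(-1101\right) \left(- \frac{1}{729}\right) = \frac{367}{243} \approx 1.5103$)
$I \left(H + T\right) = \frac{367 \left(-36 - 444\right)}{243} = \frac{367}{243} \left(-480\right) = - \frac{58720}{81}$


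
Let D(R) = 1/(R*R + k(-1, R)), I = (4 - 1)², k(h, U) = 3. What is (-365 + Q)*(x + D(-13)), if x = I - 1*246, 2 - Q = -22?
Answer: 13900183/172 ≈ 80815.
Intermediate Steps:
I = 9 (I = 3² = 9)
D(R) = 1/(3 + R²) (D(R) = 1/(R*R + 3) = 1/(R² + 3) = 1/(3 + R²))
Q = 24 (Q = 2 - 1*(-22) = 2 + 22 = 24)
x = -237 (x = 9 - 1*246 = 9 - 246 = -237)
(-365 + Q)*(x + D(-13)) = (-365 + 24)*(-237 + 1/(3 + (-13)²)) = -341*(-237 + 1/(3 + 169)) = -341*(-237 + 1/172) = -341*(-40763/172) = 13900183/172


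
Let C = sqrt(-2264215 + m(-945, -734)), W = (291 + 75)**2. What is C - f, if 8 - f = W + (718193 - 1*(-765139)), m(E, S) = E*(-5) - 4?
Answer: 1617280 + I*sqrt(2259494) ≈ 1.6173e+6 + 1503.2*I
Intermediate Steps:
m(E, S) = -4 - 5*E (m(E, S) = -5*E - 4 = -4 - 5*E)
W = 133956 (W = 366**2 = 133956)
C = I*sqrt(2259494) (C = sqrt(-2264215 + (-4 - 5*(-945))) = sqrt(-2264215 + (-4 + 4725)) = sqrt(-2264215 + 4721) = sqrt(-2259494) = I*sqrt(2259494) ≈ 1503.2*I)
f = -1617280 (f = 8 - (133956 + (718193 - 1*(-765139))) = 8 - (133956 + (718193 + 765139)) = 8 - (133956 + 1483332) = 8 - 1*1617288 = 8 - 1617288 = -1617280)
C - f = I*sqrt(2259494) - 1*(-1617280) = I*sqrt(2259494) + 1617280 = 1617280 + I*sqrt(2259494)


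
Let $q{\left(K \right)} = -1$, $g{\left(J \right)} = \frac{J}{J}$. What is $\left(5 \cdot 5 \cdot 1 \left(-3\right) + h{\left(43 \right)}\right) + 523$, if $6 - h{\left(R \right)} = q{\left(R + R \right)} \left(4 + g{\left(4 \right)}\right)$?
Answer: $459$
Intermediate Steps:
$g{\left(J \right)} = 1$
$h{\left(R \right)} = 11$ ($h{\left(R \right)} = 6 - - (4 + 1) = 6 - \left(-1\right) 5 = 6 - -5 = 6 + 5 = 11$)
$\left(5 \cdot 5 \cdot 1 \left(-3\right) + h{\left(43 \right)}\right) + 523 = \left(5 \cdot 5 \cdot 1 \left(-3\right) + 11\right) + 523 = \left(5 \cdot 5 \left(-3\right) + 11\right) + 523 = \left(25 \left(-3\right) + 11\right) + 523 = \left(-75 + 11\right) + 523 = -64 + 523 = 459$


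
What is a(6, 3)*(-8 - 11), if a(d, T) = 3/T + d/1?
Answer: -133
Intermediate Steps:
a(d, T) = d + 3/T (a(d, T) = 3/T + d*1 = 3/T + d = d + 3/T)
a(6, 3)*(-8 - 11) = (6 + 3/3)*(-8 - 11) = (6 + 3*(1/3))*(-19) = (6 + 1)*(-19) = 7*(-19) = -133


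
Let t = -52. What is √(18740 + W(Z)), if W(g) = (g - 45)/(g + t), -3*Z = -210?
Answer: √674690/6 ≈ 136.90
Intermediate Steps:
Z = 70 (Z = -⅓*(-210) = 70)
W(g) = (-45 + g)/(-52 + g) (W(g) = (g - 45)/(g - 52) = (-45 + g)/(-52 + g))
√(18740 + W(Z)) = √(18740 + (-45 + 70)/(-52 + 70)) = √(18740 + 25/18) = √(337345/18) = √674690/6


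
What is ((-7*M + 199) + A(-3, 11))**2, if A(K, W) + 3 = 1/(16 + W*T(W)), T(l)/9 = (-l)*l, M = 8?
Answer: 2805018682761/143113369 ≈ 19600.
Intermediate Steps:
T(l) = -9*l**2 (T(l) = 9*((-l)*l) = 9*(-l**2) = -9*l**2)
A(K, W) = -3 + 1/(16 - 9*W**3) (A(K, W) = -3 + 1/(16 + W*(-9*W**2)) = -3 + 1/(16 - 9*W**3))
((-7*M + 199) + A(-3, 11))**2 = ((-7*8 + 199) + (-47 + 27*11**3)/(16 - 9*11**3))**2 = ((-56 + 199) + (-47 + 27*1331)/(16 - 9*1331))**2 = (143 + (-47 + 35937)/(16 - 11979))**2 = (143 + 35890/(-11963))**2 = (143 - 1/11963*35890)**2 = (143 - 35890/11963)**2 = (1674819/11963)**2 = 2805018682761/143113369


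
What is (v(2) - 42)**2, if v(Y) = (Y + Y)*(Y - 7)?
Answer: 3844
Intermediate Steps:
v(Y) = 2*Y*(-7 + Y) (v(Y) = (2*Y)*(-7 + Y) = 2*Y*(-7 + Y))
(v(2) - 42)**2 = (2*2*(-7 + 2) - 42)**2 = (2*2*(-5) - 42)**2 = (-20 - 42)**2 = (-62)**2 = 3844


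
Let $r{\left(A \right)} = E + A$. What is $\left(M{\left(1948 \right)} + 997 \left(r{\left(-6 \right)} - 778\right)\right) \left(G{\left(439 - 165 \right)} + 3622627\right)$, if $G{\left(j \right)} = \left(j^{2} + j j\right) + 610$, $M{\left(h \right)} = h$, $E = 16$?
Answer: $-2881918301972$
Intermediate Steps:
$r{\left(A \right)} = 16 + A$
$G{\left(j \right)} = 610 + 2 j^{2}$ ($G{\left(j \right)} = \left(j^{2} + j^{2}\right) + 610 = 2 j^{2} + 610 = 610 + 2 j^{2}$)
$\left(M{\left(1948 \right)} + 997 \left(r{\left(-6 \right)} - 778\right)\right) \left(G{\left(439 - 165 \right)} + 3622627\right) = \left(1948 + 997 \left(\left(16 - 6\right) - 778\right)\right) \left(\left(610 + 2 \left(439 - 165\right)^{2}\right) + 3622627\right) = \left(1948 + 997 \left(10 - 778\right)\right) \left(\left(610 + 2 \cdot 274^{2}\right) + 3622627\right) = \left(1948 + 997 \left(-768\right)\right) \left(\left(610 + 2 \cdot 75076\right) + 3622627\right) = \left(1948 - 765696\right) \left(\left(610 + 150152\right) + 3622627\right) = - 763748 \left(150762 + 3622627\right) = \left(-763748\right) 3773389 = -2881918301972$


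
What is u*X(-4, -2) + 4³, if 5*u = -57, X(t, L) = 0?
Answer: 64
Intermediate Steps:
u = -57/5 (u = (⅕)*(-57) = -57/5 ≈ -11.400)
u*X(-4, -2) + 4³ = -57/5*0 + 4³ = 0 + 64 = 64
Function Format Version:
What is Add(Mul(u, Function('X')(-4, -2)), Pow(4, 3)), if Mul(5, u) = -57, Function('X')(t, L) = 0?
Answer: 64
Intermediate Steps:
u = Rational(-57, 5) (u = Mul(Rational(1, 5), -57) = Rational(-57, 5) ≈ -11.400)
Add(Mul(u, Function('X')(-4, -2)), Pow(4, 3)) = Add(Mul(Rational(-57, 5), 0), Pow(4, 3)) = Add(0, 64) = 64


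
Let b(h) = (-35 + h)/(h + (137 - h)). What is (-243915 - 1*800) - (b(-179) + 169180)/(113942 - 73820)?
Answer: -672575771978/2748357 ≈ -2.4472e+5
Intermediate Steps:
b(h) = -35/137 + h/137 (b(h) = (-35 + h)/137 = (-35 + h)*(1/137) = -35/137 + h/137)
(-243915 - 1*800) - (b(-179) + 169180)/(113942 - 73820) = (-243915 - 1*800) - ((-35/137 + (1/137)*(-179)) + 169180)/(113942 - 73820) = (-243915 - 800) - ((-35/137 - 179/137) + 169180)/40122 = -244715 - (-214/137 + 169180)/40122 = -244715 - 23177446/(137*40122) = -244715 - 1*11588723/2748357 = -244715 - 11588723/2748357 = -672575771978/2748357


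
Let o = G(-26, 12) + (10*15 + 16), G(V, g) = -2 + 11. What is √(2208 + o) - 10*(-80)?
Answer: 800 + √2383 ≈ 848.82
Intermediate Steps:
G(V, g) = 9
o = 175 (o = 9 + (10*15 + 16) = 9 + (150 + 16) = 9 + 166 = 175)
√(2208 + o) - 10*(-80) = √(2208 + 175) - 10*(-80) = √2383 + 800 = 800 + √2383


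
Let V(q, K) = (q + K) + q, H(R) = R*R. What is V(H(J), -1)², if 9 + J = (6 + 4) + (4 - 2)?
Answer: 289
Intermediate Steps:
J = 3 (J = -9 + ((6 + 4) + (4 - 2)) = -9 + (10 + 2) = -9 + 12 = 3)
H(R) = R²
V(q, K) = K + 2*q (V(q, K) = (K + q) + q = K + 2*q)
V(H(J), -1)² = (-1 + 2*3²)² = (-1 + 2*9)² = (-1 + 18)² = 17² = 289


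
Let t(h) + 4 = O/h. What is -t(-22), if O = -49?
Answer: 39/22 ≈ 1.7727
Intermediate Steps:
t(h) = -4 - 49/h
-t(-22) = -(-4 - 49/(-22)) = -(-4 - 49*(-1/22)) = -(-4 + 49/22) = -1*(-39/22) = 39/22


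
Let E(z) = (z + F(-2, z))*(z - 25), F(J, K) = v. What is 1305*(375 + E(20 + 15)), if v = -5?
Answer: 880875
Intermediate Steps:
F(J, K) = -5
E(z) = (-25 + z)*(-5 + z) (E(z) = (z - 5)*(z - 25) = (-5 + z)*(-25 + z) = (-25 + z)*(-5 + z))
1305*(375 + E(20 + 15)) = 1305*(375 + (125 + (20 + 15)² - 30*(20 + 15))) = 1305*(375 + (125 + 35² - 30*35)) = 1305*(375 + (125 + 1225 - 1050)) = 1305*(375 + 300) = 1305*675 = 880875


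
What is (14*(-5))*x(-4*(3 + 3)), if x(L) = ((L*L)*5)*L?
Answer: 4838400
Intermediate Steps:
x(L) = 5*L³ (x(L) = (L²*5)*L = (5*L²)*L = 5*L³)
(14*(-5))*x(-4*(3 + 3)) = (14*(-5))*(5*(-4*(3 + 3))³) = -350*(-4*6)³ = -350*(-24)³ = -350*(-13824) = -70*(-69120) = 4838400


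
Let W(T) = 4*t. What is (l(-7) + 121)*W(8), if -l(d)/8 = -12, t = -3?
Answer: -2604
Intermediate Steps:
W(T) = -12 (W(T) = 4*(-3) = -12)
l(d) = 96 (l(d) = -8*(-12) = 96)
(l(-7) + 121)*W(8) = (96 + 121)*(-12) = 217*(-12) = -2604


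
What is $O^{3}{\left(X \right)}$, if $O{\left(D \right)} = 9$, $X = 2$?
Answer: $729$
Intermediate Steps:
$O^{3}{\left(X \right)} = 9^{3} = 729$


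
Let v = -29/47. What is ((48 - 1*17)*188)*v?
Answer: -3596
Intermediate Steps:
v = -29/47 (v = -29*1/47 = -29/47 ≈ -0.61702)
((48 - 1*17)*188)*v = ((48 - 1*17)*188)*(-29/47) = ((48 - 17)*188)*(-29/47) = (31*188)*(-29/47) = 5828*(-29/47) = -3596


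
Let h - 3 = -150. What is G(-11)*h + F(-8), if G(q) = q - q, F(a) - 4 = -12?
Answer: -8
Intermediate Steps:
h = -147 (h = 3 - 150 = -147)
F(a) = -8 (F(a) = 4 - 12 = -8)
G(q) = 0
G(-11)*h + F(-8) = 0*(-147) - 8 = 0 - 8 = -8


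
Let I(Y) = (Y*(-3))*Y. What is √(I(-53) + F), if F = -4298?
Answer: 5*I*√509 ≈ 112.81*I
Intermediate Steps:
I(Y) = -3*Y² (I(Y) = (-3*Y)*Y = -3*Y²)
√(I(-53) + F) = √(-3*(-53)² - 4298) = √(-3*2809 - 4298) = √(-8427 - 4298) = √(-12725) = 5*I*√509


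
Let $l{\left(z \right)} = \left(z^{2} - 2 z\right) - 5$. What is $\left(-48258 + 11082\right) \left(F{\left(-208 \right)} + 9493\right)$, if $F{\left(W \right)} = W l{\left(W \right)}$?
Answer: $337368742632$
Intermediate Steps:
$l{\left(z \right)} = -5 + z^{2} - 2 z$
$F{\left(W \right)} = W \left(-5 + W^{2} - 2 W\right)$
$\left(-48258 + 11082\right) \left(F{\left(-208 \right)} + 9493\right) = \left(-48258 + 11082\right) \left(- 208 \left(-5 + \left(-208\right)^{2} - -416\right) + 9493\right) = - 37176 \left(- 208 \left(-5 + 43264 + 416\right) + 9493\right) = - 37176 \left(\left(-208\right) 43675 + 9493\right) = - 37176 \left(-9084400 + 9493\right) = \left(-37176\right) \left(-9074907\right) = 337368742632$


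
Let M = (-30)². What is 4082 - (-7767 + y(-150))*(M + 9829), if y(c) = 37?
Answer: 82939252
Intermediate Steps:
M = 900
4082 - (-7767 + y(-150))*(M + 9829) = 4082 - (-7767 + 37)*(900 + 9829) = 4082 - (-7730)*10729 = 4082 - 1*(-82935170) = 4082 + 82935170 = 82939252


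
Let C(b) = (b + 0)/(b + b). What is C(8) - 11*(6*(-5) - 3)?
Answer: 727/2 ≈ 363.50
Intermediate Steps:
C(b) = ½ (C(b) = b/((2*b)) = b*(1/(2*b)) = ½)
C(8) - 11*(6*(-5) - 3) = ½ - 11*(6*(-5) - 3) = ½ - 11*(-30 - 3) = ½ - 11*(-33) = ½ + 363 = 727/2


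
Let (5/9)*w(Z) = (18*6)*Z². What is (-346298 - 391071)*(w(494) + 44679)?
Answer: -175070857555803/5 ≈ -3.5014e+13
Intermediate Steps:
w(Z) = 972*Z²/5 (w(Z) = 9*((18*6)*Z²)/5 = 9*(108*Z²)/5 = 972*Z²/5)
(-346298 - 391071)*(w(494) + 44679) = (-346298 - 391071)*((972/5)*494² + 44679) = -737369*((972/5)*244036 + 44679) = -737369*(237202992/5 + 44679) = -737369*237426387/5 = -175070857555803/5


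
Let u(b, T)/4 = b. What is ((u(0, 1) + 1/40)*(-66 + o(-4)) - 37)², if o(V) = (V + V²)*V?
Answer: 635209/400 ≈ 1588.0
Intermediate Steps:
u(b, T) = 4*b
o(V) = V*(V + V²)
((u(0, 1) + 1/40)*(-66 + o(-4)) - 37)² = ((4*0 + 1/40)*(-66 + (-4)²*(1 - 4)) - 37)² = ((0 + 1/40)*(-66 + 16*(-3)) - 37)² = ((-66 - 48)/40 - 37)² = ((1/40)*(-114) - 37)² = (-57/20 - 37)² = (-797/20)² = 635209/400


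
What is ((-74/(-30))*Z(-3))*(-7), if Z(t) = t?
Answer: 259/5 ≈ 51.800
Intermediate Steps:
((-74/(-30))*Z(-3))*(-7) = (-74/(-30)*(-3))*(-7) = (-74*(-1/30)*(-3))*(-7) = ((37/15)*(-3))*(-7) = -37/5*(-7) = 259/5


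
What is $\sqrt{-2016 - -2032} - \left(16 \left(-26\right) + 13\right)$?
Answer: $407$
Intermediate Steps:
$\sqrt{-2016 - -2032} - \left(16 \left(-26\right) + 13\right) = \sqrt{-2016 + 2032} - \left(-416 + 13\right) = \sqrt{16} - -403 = 4 + 403 = 407$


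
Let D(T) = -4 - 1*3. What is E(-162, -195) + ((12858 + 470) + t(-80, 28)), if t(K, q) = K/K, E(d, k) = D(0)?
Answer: 13322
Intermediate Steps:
D(T) = -7 (D(T) = -4 - 3 = -7)
E(d, k) = -7
t(K, q) = 1
E(-162, -195) + ((12858 + 470) + t(-80, 28)) = -7 + ((12858 + 470) + 1) = -7 + (13328 + 1) = -7 + 13329 = 13322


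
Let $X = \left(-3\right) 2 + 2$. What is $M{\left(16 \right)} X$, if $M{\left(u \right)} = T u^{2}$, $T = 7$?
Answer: $-7168$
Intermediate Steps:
$M{\left(u \right)} = 7 u^{2}$
$X = -4$ ($X = -6 + 2 = -4$)
$M{\left(16 \right)} X = 7 \cdot 16^{2} \left(-4\right) = 7 \cdot 256 \left(-4\right) = 1792 \left(-4\right) = -7168$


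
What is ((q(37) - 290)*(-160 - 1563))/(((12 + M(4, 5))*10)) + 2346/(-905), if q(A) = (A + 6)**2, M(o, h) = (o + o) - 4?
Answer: -486269489/28960 ≈ -16791.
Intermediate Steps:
M(o, h) = -4 + 2*o (M(o, h) = 2*o - 4 = -4 + 2*o)
q(A) = (6 + A)**2
((q(37) - 290)*(-160 - 1563))/(((12 + M(4, 5))*10)) + 2346/(-905) = (((6 + 37)**2 - 290)*(-160 - 1563))/(((12 + (-4 + 2*4))*10)) + 2346/(-905) = ((43**2 - 290)*(-1723))/(((12 + (-4 + 8))*10)) + 2346*(-1/905) = ((1849 - 290)*(-1723))/(((12 + 4)*10)) - 2346/905 = (1559*(-1723))/((16*10)) - 2346/905 = -2686157/160 - 2346/905 = -486269489/28960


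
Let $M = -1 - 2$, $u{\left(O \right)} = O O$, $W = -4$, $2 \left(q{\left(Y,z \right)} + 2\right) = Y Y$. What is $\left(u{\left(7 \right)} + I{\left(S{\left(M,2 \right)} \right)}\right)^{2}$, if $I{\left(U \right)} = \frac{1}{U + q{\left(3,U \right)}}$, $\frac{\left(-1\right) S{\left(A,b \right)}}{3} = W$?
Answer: $\frac{2024929}{841} \approx 2407.8$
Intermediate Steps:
$q{\left(Y,z \right)} = -2 + \frac{Y^{2}}{2}$ ($q{\left(Y,z \right)} = -2 + \frac{Y Y}{2} = -2 + \frac{Y^{2}}{2}$)
$u{\left(O \right)} = O^{2}$
$M = -3$
$S{\left(A,b \right)} = 12$ ($S{\left(A,b \right)} = \left(-3\right) \left(-4\right) = 12$)
$I{\left(U \right)} = \frac{1}{\frac{5}{2} + U}$ ($I{\left(U \right)} = \frac{1}{U - \left(2 - \frac{3^{2}}{2}\right)} = \frac{1}{U + \left(-2 + \frac{1}{2} \cdot 9\right)} = \frac{1}{U + \left(-2 + \frac{9}{2}\right)} = \frac{1}{U + \frac{5}{2}} = \frac{1}{\frac{5}{2} + U}$)
$\left(u{\left(7 \right)} + I{\left(S{\left(M,2 \right)} \right)}\right)^{2} = \left(7^{2} + \frac{2}{5 + 2 \cdot 12}\right)^{2} = \left(49 + \frac{2}{5 + 24}\right)^{2} = \left(49 + \frac{2}{29}\right)^{2} = \left(\frac{1423}{29}\right)^{2} = \frac{2024929}{841}$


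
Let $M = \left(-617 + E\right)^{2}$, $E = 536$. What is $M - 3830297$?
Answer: $-3823736$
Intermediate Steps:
$M = 6561$ ($M = \left(-617 + 536\right)^{2} = \left(-81\right)^{2} = 6561$)
$M - 3830297 = 6561 - 3830297 = -3823736$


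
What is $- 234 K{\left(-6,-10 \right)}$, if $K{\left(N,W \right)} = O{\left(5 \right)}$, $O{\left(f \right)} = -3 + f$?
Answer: $-468$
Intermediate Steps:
$K{\left(N,W \right)} = 2$ ($K{\left(N,W \right)} = -3 + 5 = 2$)
$- 234 K{\left(-6,-10 \right)} = - 234 \cdot 2 = \left(-1\right) 468 = -468$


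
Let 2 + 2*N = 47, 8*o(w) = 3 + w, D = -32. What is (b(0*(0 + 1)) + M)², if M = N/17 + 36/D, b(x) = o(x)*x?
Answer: 729/18496 ≈ 0.039414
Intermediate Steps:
o(w) = 3/8 + w/8 (o(w) = (3 + w)/8 = 3/8 + w/8)
N = 45/2 (N = -1 + (½)*47 = -1 + 47/2 = 45/2 ≈ 22.500)
b(x) = x*(3/8 + x/8) (b(x) = (3/8 + x/8)*x = x*(3/8 + x/8))
M = 27/136 (M = (45/2)/17 + 36/(-32) = (45/2)*(1/17) + 36*(-1/32) = 45/34 - 9/8 = 27/136 ≈ 0.19853)
(b(0*(0 + 1)) + M)² = ((0*(0 + 1))*(3 + 0*(0 + 1))/8 + 27/136)² = ((0*1)*(3 + 0*1)/8 + 27/136)² = ((⅛)*0*(3 + 0) + 27/136)² = ((⅛)*0*3 + 27/136)² = (0 + 27/136)² = (27/136)² = 729/18496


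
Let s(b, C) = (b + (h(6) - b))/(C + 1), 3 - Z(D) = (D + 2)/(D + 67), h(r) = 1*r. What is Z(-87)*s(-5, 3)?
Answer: -15/8 ≈ -1.8750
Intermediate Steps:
h(r) = r
Z(D) = 3 - (2 + D)/(67 + D) (Z(D) = 3 - (D + 2)/(D + 67) = 3 - (2 + D)/(67 + D))
s(b, C) = 6/(1 + C) (s(b, C) = (b + (6 - b))/(C + 1) = 6/(1 + C))
Z(-87)*s(-5, 3) = ((199 + 2*(-87))/(67 - 87))*(6/(1 + 3)) = ((199 - 174)/(-20))*(6/4) = (-1/20*25)*(6*(¼)) = -5/4*3/2 = -15/8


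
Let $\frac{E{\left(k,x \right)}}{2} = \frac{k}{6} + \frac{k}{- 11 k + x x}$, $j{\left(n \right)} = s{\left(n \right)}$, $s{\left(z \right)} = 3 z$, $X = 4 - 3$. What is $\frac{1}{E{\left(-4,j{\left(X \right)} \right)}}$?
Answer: $- \frac{159}{236} \approx -0.67373$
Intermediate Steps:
$X = 1$
$j{\left(n \right)} = 3 n$
$E{\left(k,x \right)} = \frac{k}{3} + \frac{2 k}{x^{2} - 11 k}$ ($E{\left(k,x \right)} = 2 \left(\frac{k}{6} + \frac{k}{- 11 k + x x}\right) = 2 \left(k \frac{1}{6} + \frac{k}{- 11 k + x^{2}}\right) = 2 \left(\frac{k}{6} + \frac{k}{x^{2} - 11 k}\right) = \frac{k}{3} + \frac{2 k}{x^{2} - 11 k}$)
$\frac{1}{E{\left(-4,j{\left(X \right)} \right)}} = \frac{1}{\frac{1}{3} \left(-4\right) \frac{1}{\left(3 \cdot 1\right)^{2} - -44} \left(6 + \left(3 \cdot 1\right)^{2} - -44\right)} = \frac{1}{\frac{1}{3} \left(-4\right) \frac{1}{3^{2} + 44} \left(6 + 3^{2} + 44\right)} = \frac{1}{\frac{1}{3} \left(-4\right) \frac{1}{9 + 44} \left(6 + 9 + 44\right)} = \frac{1}{\frac{1}{3} \left(-4\right) \frac{1}{53} \cdot 59} = \frac{1}{- \frac{236}{159}} = - \frac{159}{236}$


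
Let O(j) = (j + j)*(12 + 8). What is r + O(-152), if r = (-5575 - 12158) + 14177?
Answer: -9636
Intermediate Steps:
O(j) = 40*j (O(j) = (2*j)*20 = 40*j)
r = -3556 (r = -17733 + 14177 = -3556)
r + O(-152) = -3556 + 40*(-152) = -3556 - 6080 = -9636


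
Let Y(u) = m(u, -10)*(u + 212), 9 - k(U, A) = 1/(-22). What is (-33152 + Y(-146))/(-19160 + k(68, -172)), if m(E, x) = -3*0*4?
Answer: 729344/421321 ≈ 1.7311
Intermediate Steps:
k(U, A) = 199/22 (k(U, A) = 9 - 1/(-22) = 9 - 1*(-1/22) = 9 + 1/22 = 199/22)
m(E, x) = 0 (m(E, x) = 0*4 = 0)
Y(u) = 0 (Y(u) = 0*(u + 212) = 0*(212 + u) = 0)
(-33152 + Y(-146))/(-19160 + k(68, -172)) = (-33152 + 0)/(-19160 + 199/22) = -33152/(-421321/22) = -33152*(-22/421321) = 729344/421321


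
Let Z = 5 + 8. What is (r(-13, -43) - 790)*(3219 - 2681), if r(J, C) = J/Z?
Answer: -425558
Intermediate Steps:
Z = 13
r(J, C) = J/13
(r(-13, -43) - 790)*(3219 - 2681) = ((1/13)*(-13) - 790)*(3219 - 2681) = (-1 - 790)*538 = -791*538 = -425558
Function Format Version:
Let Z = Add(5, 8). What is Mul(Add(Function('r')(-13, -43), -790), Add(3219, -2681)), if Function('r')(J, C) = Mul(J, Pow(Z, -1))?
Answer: -425558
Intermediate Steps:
Z = 13
Function('r')(J, C) = Mul(Rational(1, 13), J) (Function('r')(J, C) = Mul(J, Pow(13, -1)) = Mul(J, Rational(1, 13)) = Mul(Rational(1, 13), J))
Mul(Add(Function('r')(-13, -43), -790), Add(3219, -2681)) = Mul(Add(Mul(Rational(1, 13), -13), -790), Add(3219, -2681)) = Mul(Add(-1, -790), 538) = Mul(-791, 538) = -425558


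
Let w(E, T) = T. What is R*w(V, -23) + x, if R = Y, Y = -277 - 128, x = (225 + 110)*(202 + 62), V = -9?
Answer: 97755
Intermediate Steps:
x = 88440 (x = 335*264 = 88440)
Y = -405
R = -405
R*w(V, -23) + x = -405*(-23) + 88440 = 9315 + 88440 = 97755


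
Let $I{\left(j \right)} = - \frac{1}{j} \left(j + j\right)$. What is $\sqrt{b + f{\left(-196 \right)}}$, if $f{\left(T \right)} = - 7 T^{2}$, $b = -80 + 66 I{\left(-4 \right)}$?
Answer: $2 i \sqrt{67281} \approx 518.77 i$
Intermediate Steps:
$I{\left(j \right)} = -2$ ($I{\left(j \right)} = - \frac{1}{j} 2 j = -2$)
$b = -212$ ($b = -80 + 66 \left(-2\right) = -80 - 132 = -212$)
$\sqrt{b + f{\left(-196 \right)}} = \sqrt{-212 - 7 \left(-196\right)^{2}} = \sqrt{-212 - 268912} = \sqrt{-269124} = 2 i \sqrt{67281}$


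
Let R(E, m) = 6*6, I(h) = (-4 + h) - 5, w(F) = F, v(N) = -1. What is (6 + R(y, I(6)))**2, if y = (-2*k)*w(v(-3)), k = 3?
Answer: 1764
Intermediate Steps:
y = 6 (y = -2*3*(-1) = -6*(-1) = 6)
I(h) = -9 + h
R(E, m) = 36
(6 + R(y, I(6)))**2 = (6 + 36)**2 = 42**2 = 1764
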